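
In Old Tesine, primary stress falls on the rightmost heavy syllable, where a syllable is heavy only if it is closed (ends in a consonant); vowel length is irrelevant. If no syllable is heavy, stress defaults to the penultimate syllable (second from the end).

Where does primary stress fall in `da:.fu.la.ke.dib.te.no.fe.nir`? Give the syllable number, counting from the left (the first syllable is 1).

Weights: 1 da: L, 2 fu L, 3 la L, 4 ke L, 5 dib H, 6 te L, 7 no L, 8 fe L, 9 nir H.
Heavy syllables in the domain: 5, 9. The rightmost is syllable 9 (nir).
Primary stress: syllable 9 → da:.fu.la.ke.dib.te.no.fe.ˈnir.

9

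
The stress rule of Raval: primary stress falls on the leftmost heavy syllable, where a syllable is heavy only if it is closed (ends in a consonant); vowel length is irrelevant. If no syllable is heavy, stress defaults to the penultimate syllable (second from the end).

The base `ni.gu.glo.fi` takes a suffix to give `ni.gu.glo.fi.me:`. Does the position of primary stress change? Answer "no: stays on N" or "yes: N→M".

yes: 3→4

Base `ni.gu.glo.fi` (4 syllables):
  Weights: 1 ni L, 2 gu L, 3 glo L, 4 fi L.
  No heavy syllable in the domain; default to the penultimate syllable (second from the end) = syllable 3.
  → primary stress on syllable 3.
Suffixed `ni.gu.glo.fi.me:` (5 syllables):
  Weights: 1 ni L, 2 gu L, 3 glo L, 4 fi L, 5 me: L.
  No heavy syllable in the domain; default to the penultimate syllable (second from the end) = syllable 4.
  → primary stress on syllable 4.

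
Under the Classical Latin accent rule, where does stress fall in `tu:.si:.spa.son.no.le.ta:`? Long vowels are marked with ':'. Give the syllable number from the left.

Classical Latin: stress the penult if heavy (long vowel or closed), else the antepenult.
Weights: 5 no L, 6 le L, 7 ta: H.
The penult (syllable 6, le) is light, so stress falls on the antepenult (syllable 5, no).
Stress on syllable 5: tu:.si:.spa.son.ˈno.le.ta:.

5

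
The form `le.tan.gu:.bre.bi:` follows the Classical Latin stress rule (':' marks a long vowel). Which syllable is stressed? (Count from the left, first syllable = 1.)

3

Classical Latin: stress the penult if heavy (long vowel or closed), else the antepenult.
Weights: 3 gu: H, 4 bre L, 5 bi: H.
The penult (syllable 4, bre) is light, so stress falls on the antepenult (syllable 3, gu:).
Stress on syllable 3: le.tan.ˈgu:.bre.bi:.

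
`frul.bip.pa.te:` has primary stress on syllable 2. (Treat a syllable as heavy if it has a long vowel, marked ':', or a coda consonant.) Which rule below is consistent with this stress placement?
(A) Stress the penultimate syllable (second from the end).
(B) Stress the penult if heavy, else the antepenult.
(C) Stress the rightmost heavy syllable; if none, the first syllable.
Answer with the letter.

Rule A → syllable 3 (observed: 2).
Rule B → syllable 2 ✓.
Rule C → syllable 4 (observed: 2).

B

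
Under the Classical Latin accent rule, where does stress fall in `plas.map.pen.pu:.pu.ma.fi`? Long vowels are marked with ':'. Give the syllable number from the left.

5

Classical Latin: stress the penult if heavy (long vowel or closed), else the antepenult.
Weights: 5 pu L, 6 ma L, 7 fi L.
The penult (syllable 6, ma) is light, so stress falls on the antepenult (syllable 5, pu).
Stress on syllable 5: plas.map.pen.pu:.ˈpu.ma.fi.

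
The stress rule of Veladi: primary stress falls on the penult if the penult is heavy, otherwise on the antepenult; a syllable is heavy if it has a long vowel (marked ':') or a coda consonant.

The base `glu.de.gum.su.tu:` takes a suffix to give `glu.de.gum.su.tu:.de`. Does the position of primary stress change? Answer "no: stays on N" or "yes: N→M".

Base `glu.de.gum.su.tu:` (5 syllables):
  Weights: 3 gum H, 4 su L, 5 tu: H.
  The penult (syllable 4, su) is light, so stress falls on the antepenult (syllable 3, gum).
  → primary stress on syllable 3.
Suffixed `glu.de.gum.su.tu:.de` (6 syllables):
  Weights: 4 su L, 5 tu: H, 6 de L.
  The penult (syllable 5, tu:) is heavy, so it takes stress.
  → primary stress on syllable 5.

yes: 3→5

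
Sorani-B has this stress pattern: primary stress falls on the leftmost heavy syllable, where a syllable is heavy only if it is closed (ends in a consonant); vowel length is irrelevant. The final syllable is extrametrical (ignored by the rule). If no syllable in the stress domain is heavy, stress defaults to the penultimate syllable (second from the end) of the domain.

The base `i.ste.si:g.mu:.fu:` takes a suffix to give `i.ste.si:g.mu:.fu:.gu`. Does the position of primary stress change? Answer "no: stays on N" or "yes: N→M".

Base `i.ste.si:g.mu:.fu:` (5 syllables):
  The final syllable (5, fu:) is extrametrical; the stress domain is syllables 1–4.
  Weights: 1 i L, 2 ste L, 3 si:g H, 4 mu: L.
  Heavy syllables in the domain: 3. The leftmost is syllable 3 (si:g).
  → primary stress on syllable 3.
Suffixed `i.ste.si:g.mu:.fu:.gu` (6 syllables):
  The final syllable (6, gu) is extrametrical; the stress domain is syllables 1–5.
  Weights: 1 i L, 2 ste L, 3 si:g H, 4 mu: L, 5 fu: L.
  Heavy syllables in the domain: 3. The leftmost is syllable 3 (si:g).
  → primary stress on syllable 3.

no: stays on 3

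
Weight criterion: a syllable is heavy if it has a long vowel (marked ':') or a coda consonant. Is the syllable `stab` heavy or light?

heavy

`stab`: short vowel, closed (coda /b/). Closed → heavy.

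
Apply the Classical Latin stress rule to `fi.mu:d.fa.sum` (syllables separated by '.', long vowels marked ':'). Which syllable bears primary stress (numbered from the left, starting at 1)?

2

Classical Latin: stress the penult if heavy (long vowel or closed), else the antepenult.
Weights: 2 mu:d H, 3 fa L, 4 sum H.
The penult (syllable 3, fa) is light, so stress falls on the antepenult (syllable 2, mu:d).
Stress on syllable 2: fi.ˈmu:d.fa.sum.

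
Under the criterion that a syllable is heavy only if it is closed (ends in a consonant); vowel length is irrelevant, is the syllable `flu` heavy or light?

light

`flu`: short vowel, open (no coda). Open (no coda) → light.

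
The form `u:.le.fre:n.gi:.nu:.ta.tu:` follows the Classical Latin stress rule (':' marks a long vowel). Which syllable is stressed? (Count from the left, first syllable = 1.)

Classical Latin: stress the penult if heavy (long vowel or closed), else the antepenult.
Weights: 5 nu: H, 6 ta L, 7 tu: H.
The penult (syllable 6, ta) is light, so stress falls on the antepenult (syllable 5, nu:).
Stress on syllable 5: u:.le.fre:n.gi:.ˈnu:.ta.tu:.

5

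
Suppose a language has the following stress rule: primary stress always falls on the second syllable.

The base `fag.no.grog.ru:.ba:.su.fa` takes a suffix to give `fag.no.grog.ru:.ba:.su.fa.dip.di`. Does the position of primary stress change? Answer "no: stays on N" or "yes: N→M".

no: stays on 2

Base `fag.no.grog.ru:.ba:.su.fa` (7 syllables):
  The word has 7 syllables; the second syllable is syllable 2 (no).
  → primary stress on syllable 2.
Suffixed `fag.no.grog.ru:.ba:.su.fa.dip.di` (9 syllables):
  The word has 9 syllables; the second syllable is syllable 2 (no).
  → primary stress on syllable 2.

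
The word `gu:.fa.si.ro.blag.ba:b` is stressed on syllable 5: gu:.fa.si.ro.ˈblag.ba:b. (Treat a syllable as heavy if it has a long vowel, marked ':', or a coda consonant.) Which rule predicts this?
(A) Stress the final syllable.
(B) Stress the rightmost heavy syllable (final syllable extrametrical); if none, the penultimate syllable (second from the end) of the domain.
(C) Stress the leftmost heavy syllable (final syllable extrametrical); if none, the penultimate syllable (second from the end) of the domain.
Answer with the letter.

B

Rule A → syllable 6 (observed: 5).
Rule B → syllable 5 ✓.
Rule C → syllable 1 (observed: 5).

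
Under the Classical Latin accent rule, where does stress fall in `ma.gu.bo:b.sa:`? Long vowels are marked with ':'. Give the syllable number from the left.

3

Classical Latin: stress the penult if heavy (long vowel or closed), else the antepenult.
Weights: 2 gu L, 3 bo:b H, 4 sa: H.
The penult (syllable 3, bo:b) is heavy, so it takes stress.
Stress on syllable 3: ma.gu.ˈbo:b.sa:.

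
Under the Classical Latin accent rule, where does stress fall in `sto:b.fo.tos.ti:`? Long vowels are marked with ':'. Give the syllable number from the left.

Classical Latin: stress the penult if heavy (long vowel or closed), else the antepenult.
Weights: 2 fo L, 3 tos H, 4 ti: H.
The penult (syllable 3, tos) is heavy, so it takes stress.
Stress on syllable 3: sto:b.fo.ˈtos.ti:.

3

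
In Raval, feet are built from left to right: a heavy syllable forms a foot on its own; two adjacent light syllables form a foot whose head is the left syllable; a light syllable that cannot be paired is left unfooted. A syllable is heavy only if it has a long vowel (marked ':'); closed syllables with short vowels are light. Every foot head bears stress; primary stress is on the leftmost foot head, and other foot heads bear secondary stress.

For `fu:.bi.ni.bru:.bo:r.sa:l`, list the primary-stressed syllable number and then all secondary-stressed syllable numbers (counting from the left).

Weights: 1 fu: H, 2 bi L, 3 ni L, 4 bru: H, 5 bo:r H, 6 sa:l H.
Parse left to right (heavy = foot alone; LL = one foot; stranded L unfooted): (ˈfu:) (ˈbi.ni) (ˈbru:) (ˈbo:r) (ˈsa:l).
Foot heads: 1, 2, 4, 5, 6.
Primary stress on the leftmost head = syllable 1.
Secondary stress on 2, 4, 5, 6: ˈfu:.ˌbi.ni.ˌbru:.ˌbo:r.ˌsa:l.

primary 1, secondary 2, 4, 5, 6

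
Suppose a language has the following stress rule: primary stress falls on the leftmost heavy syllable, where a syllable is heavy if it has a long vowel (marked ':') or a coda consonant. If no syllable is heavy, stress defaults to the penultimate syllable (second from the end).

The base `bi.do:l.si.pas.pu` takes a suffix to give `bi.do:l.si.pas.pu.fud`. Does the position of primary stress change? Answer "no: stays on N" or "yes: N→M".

no: stays on 2

Base `bi.do:l.si.pas.pu` (5 syllables):
  Weights: 1 bi L, 2 do:l H, 3 si L, 4 pas H, 5 pu L.
  Heavy syllables in the domain: 2, 4. The leftmost is syllable 2 (do:l).
  → primary stress on syllable 2.
Suffixed `bi.do:l.si.pas.pu.fud` (6 syllables):
  Weights: 1 bi L, 2 do:l H, 3 si L, 4 pas H, 5 pu L, 6 fud H.
  Heavy syllables in the domain: 2, 4, 6. The leftmost is syllable 2 (do:l).
  → primary stress on syllable 2.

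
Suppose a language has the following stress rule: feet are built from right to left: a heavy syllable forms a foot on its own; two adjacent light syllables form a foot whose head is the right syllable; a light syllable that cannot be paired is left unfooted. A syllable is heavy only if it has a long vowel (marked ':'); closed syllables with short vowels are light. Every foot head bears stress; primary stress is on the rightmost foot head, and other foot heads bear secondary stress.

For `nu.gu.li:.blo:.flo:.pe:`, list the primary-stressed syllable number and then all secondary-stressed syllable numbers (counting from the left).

Weights: 1 nu L, 2 gu L, 3 li: H, 4 blo: H, 5 flo: H, 6 pe: H.
Parse right to left (heavy = foot alone; LL = one foot; stranded L unfooted): (nu.ˈgu) (ˈli:) (ˈblo:) (ˈflo:) (ˈpe:).
Foot heads: 2, 3, 4, 5, 6.
Primary stress on the rightmost head = syllable 6.
Secondary stress on 2, 3, 4, 5: nu.ˌgu.ˌli:.ˌblo:.ˌflo:.ˈpe:.

primary 6, secondary 2, 3, 4, 5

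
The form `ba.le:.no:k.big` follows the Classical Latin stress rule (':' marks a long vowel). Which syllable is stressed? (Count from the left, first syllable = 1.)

3

Classical Latin: stress the penult if heavy (long vowel or closed), else the antepenult.
Weights: 2 le: H, 3 no:k H, 4 big H.
The penult (syllable 3, no:k) is heavy, so it takes stress.
Stress on syllable 3: ba.le:.ˈno:k.big.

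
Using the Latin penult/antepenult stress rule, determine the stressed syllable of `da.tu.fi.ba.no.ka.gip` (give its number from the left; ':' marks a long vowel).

5

Classical Latin: stress the penult if heavy (long vowel or closed), else the antepenult.
Weights: 5 no L, 6 ka L, 7 gip H.
The penult (syllable 6, ka) is light, so stress falls on the antepenult (syllable 5, no).
Stress on syllable 5: da.tu.fi.ba.ˈno.ka.gip.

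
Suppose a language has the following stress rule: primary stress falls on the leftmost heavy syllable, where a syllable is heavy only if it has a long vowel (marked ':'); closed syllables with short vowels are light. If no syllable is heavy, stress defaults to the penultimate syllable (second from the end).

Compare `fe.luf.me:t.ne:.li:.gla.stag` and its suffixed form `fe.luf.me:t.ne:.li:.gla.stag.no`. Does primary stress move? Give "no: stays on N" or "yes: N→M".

no: stays on 3

Base `fe.luf.me:t.ne:.li:.gla.stag` (7 syllables):
  Weights: 1 fe L, 2 luf L, 3 me:t H, 4 ne: H, 5 li: H, 6 gla L, 7 stag L.
  Heavy syllables in the domain: 3, 4, 5. The leftmost is syllable 3 (me:t).
  → primary stress on syllable 3.
Suffixed `fe.luf.me:t.ne:.li:.gla.stag.no` (8 syllables):
  Weights: 1 fe L, 2 luf L, 3 me:t H, 4 ne: H, 5 li: H, 6 gla L, 7 stag L, 8 no L.
  Heavy syllables in the domain: 3, 4, 5. The leftmost is syllable 3 (me:t).
  → primary stress on syllable 3.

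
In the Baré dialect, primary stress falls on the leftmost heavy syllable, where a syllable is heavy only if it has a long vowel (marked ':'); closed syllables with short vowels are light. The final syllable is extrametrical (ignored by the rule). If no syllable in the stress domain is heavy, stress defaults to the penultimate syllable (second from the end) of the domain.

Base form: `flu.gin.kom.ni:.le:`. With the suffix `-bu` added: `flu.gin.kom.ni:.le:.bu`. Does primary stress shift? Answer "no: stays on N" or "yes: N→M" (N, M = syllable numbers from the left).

Base `flu.gin.kom.ni:.le:` (5 syllables):
  The final syllable (5, le:) is extrametrical; the stress domain is syllables 1–4.
  Weights: 1 flu L, 2 gin L, 3 kom L, 4 ni: H.
  Heavy syllables in the domain: 4. The leftmost is syllable 4 (ni:).
  → primary stress on syllable 4.
Suffixed `flu.gin.kom.ni:.le:.bu` (6 syllables):
  The final syllable (6, bu) is extrametrical; the stress domain is syllables 1–5.
  Weights: 1 flu L, 2 gin L, 3 kom L, 4 ni: H, 5 le: H.
  Heavy syllables in the domain: 4, 5. The leftmost is syllable 4 (ni:).
  → primary stress on syllable 4.

no: stays on 4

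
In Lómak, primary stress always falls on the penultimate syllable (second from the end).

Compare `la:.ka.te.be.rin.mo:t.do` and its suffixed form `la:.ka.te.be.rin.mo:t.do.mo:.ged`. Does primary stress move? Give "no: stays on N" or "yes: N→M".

yes: 6→8

Base `la:.ka.te.be.rin.mo:t.do` (7 syllables):
  The word has 7 syllables; the penultimate syllable (second from the end) is syllable 6 (mo:t).
  → primary stress on syllable 6.
Suffixed `la:.ka.te.be.rin.mo:t.do.mo:.ged` (9 syllables):
  The word has 9 syllables; the penultimate syllable (second from the end) is syllable 8 (mo:).
  → primary stress on syllable 8.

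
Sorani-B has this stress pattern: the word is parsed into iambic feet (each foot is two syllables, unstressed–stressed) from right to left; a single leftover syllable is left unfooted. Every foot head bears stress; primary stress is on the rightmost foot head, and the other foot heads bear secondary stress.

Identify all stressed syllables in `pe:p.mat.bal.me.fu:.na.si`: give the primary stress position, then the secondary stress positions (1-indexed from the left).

Parse right to left into iambic (σˈσ) feet: pe:p (mat.ˈbal) (me.ˈfu:) (na.ˈsi). Syllable 1 is left unfooted.
Foot heads (stressed positions): 3, 5, 7.
End Rule Rightmost: primary stress on the rightmost head = syllable 7.
Secondary stress on 3, 5: pe:p.mat.ˌbal.me.ˌfu:.na.ˈsi.

primary 7, secondary 3, 5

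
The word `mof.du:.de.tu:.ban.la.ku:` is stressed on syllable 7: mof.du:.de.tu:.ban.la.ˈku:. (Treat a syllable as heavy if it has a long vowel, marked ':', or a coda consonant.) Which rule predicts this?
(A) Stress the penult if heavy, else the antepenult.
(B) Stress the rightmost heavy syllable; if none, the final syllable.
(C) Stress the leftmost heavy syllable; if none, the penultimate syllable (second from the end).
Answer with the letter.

Rule A → syllable 5 (observed: 7).
Rule B → syllable 7 ✓.
Rule C → syllable 1 (observed: 7).

B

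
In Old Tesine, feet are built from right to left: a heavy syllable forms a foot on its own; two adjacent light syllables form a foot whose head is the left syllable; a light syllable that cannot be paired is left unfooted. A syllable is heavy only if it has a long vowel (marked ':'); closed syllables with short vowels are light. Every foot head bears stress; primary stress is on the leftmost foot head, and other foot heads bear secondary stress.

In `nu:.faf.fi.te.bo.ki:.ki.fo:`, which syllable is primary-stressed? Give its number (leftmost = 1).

1

Weights: 1 nu: H, 2 faf L, 3 fi L, 4 te L, 5 bo L, 6 ki: H, 7 ki L, 8 fo: H.
Parse right to left (heavy = foot alone; LL = one foot; stranded L unfooted): (ˈnu:) (ˈfaf.fi) (ˈte.bo) (ˈki:) ki (ˈfo:).
Foot heads: 1, 2, 4, 6, 8.
Primary stress on the leftmost head = syllable 1.
Primary stress: syllable 1 → ˈnu:.faf.fi.te.bo.ki:.ki.fo:.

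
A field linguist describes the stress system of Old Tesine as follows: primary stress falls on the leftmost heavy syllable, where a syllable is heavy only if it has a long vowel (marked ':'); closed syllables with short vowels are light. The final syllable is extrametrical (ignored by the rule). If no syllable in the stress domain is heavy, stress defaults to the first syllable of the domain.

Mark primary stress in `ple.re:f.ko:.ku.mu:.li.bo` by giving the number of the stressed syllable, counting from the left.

2

The final syllable (7, bo) is extrametrical; the stress domain is syllables 1–6.
Weights: 1 ple L, 2 re:f H, 3 ko: H, 4 ku L, 5 mu: H, 6 li L.
Heavy syllables in the domain: 2, 3, 5. The leftmost is syllable 2 (re:f).
Primary stress: syllable 2 → ple.ˈre:f.ko:.ku.mu:.li.bo.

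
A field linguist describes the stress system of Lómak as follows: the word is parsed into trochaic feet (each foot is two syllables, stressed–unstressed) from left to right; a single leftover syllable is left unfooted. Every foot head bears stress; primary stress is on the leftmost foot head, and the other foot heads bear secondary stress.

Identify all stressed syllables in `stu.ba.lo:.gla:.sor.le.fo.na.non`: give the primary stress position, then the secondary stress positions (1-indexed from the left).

primary 1, secondary 3, 5, 7

Parse left to right into trochaic (ˈσσ) feet: (ˈstu.ba) (ˈlo:.gla:) (ˈsor.le) (ˈfo.na) non. Syllable 9 is left unfooted.
Foot heads (stressed positions): 1, 3, 5, 7.
End Rule Leftmost: primary stress on the leftmost head = syllable 1.
Secondary stress on 3, 5, 7: ˈstu.ba.ˌlo:.gla:.ˌsor.le.ˌfo.na.non.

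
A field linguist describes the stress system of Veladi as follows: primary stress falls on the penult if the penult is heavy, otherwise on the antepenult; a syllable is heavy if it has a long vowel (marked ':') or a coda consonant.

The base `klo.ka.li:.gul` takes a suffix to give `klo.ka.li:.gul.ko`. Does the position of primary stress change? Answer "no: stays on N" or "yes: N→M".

yes: 3→4

Base `klo.ka.li:.gul` (4 syllables):
  Weights: 2 ka L, 3 li: H, 4 gul H.
  The penult (syllable 3, li:) is heavy, so it takes stress.
  → primary stress on syllable 3.
Suffixed `klo.ka.li:.gul.ko` (5 syllables):
  Weights: 3 li: H, 4 gul H, 5 ko L.
  The penult (syllable 4, gul) is heavy, so it takes stress.
  → primary stress on syllable 4.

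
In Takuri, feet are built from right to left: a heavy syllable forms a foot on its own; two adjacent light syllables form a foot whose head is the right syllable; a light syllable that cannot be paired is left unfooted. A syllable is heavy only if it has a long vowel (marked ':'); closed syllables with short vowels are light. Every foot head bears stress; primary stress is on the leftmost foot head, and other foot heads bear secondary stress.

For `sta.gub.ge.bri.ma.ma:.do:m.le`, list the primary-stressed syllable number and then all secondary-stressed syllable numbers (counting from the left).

primary 3, secondary 5, 6, 7

Weights: 1 sta L, 2 gub L, 3 ge L, 4 bri L, 5 ma L, 6 ma: H, 7 do:m H, 8 le L.
Parse right to left (heavy = foot alone; LL = one foot; stranded L unfooted): sta (gub.ˈge) (bri.ˈma) (ˈma:) (ˈdo:m) le.
Foot heads: 3, 5, 6, 7.
Primary stress on the leftmost head = syllable 3.
Secondary stress on 5, 6, 7: sta.gub.ˈge.bri.ˌma.ˌma:.ˌdo:m.le.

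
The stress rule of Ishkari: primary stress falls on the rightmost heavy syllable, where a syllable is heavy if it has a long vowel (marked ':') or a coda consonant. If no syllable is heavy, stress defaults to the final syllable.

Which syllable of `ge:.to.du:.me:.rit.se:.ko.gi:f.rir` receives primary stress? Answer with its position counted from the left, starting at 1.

9

Weights: 1 ge: H, 2 to L, 3 du: H, 4 me: H, 5 rit H, 6 se: H, 7 ko L, 8 gi:f H, 9 rir H.
Heavy syllables in the domain: 1, 3, 4, 5, 6, 8, 9. The rightmost is syllable 9 (rir).
Primary stress: syllable 9 → ge:.to.du:.me:.rit.se:.ko.gi:f.ˈrir.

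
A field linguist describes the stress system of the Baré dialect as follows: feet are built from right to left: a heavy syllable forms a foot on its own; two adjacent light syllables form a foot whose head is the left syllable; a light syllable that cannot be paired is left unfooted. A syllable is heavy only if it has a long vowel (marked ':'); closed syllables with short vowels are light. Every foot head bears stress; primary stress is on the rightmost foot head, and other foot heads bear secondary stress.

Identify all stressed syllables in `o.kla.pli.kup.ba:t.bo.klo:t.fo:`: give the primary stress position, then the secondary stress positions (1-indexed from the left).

primary 8, secondary 1, 3, 5, 7

Weights: 1 o L, 2 kla L, 3 pli L, 4 kup L, 5 ba:t H, 6 bo L, 7 klo:t H, 8 fo: H.
Parse right to left (heavy = foot alone; LL = one foot; stranded L unfooted): (ˈo.kla) (ˈpli.kup) (ˈba:t) bo (ˈklo:t) (ˈfo:).
Foot heads: 1, 3, 5, 7, 8.
Primary stress on the rightmost head = syllable 8.
Secondary stress on 1, 3, 5, 7: ˌo.kla.ˌpli.kup.ˌba:t.bo.ˌklo:t.ˈfo:.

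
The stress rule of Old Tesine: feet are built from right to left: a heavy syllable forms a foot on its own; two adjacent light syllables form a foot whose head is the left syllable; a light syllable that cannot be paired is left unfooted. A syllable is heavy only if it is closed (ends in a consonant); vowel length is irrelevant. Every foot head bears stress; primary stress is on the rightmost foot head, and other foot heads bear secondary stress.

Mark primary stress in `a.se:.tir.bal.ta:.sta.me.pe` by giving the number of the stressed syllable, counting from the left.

Weights: 1 a L, 2 se: L, 3 tir H, 4 bal H, 5 ta: L, 6 sta L, 7 me L, 8 pe L.
Parse right to left (heavy = foot alone; LL = one foot; stranded L unfooted): (ˈa.se:) (ˈtir) (ˈbal) (ˈta:.sta) (ˈme.pe).
Foot heads: 1, 3, 4, 5, 7.
Primary stress on the rightmost head = syllable 7.
Primary stress: syllable 7 → a.se:.tir.bal.ta:.sta.ˈme.pe.

7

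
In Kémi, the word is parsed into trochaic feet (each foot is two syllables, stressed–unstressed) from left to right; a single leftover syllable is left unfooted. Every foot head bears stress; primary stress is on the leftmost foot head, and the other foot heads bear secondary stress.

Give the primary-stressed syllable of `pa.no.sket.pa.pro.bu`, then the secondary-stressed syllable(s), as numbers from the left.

Parse left to right into trochaic (ˈσσ) feet: (ˈpa.no) (ˈsket.pa) (ˈpro.bu).
Foot heads (stressed positions): 1, 3, 5.
End Rule Leftmost: primary stress on the leftmost head = syllable 1.
Secondary stress on 3, 5: ˈpa.no.ˌsket.pa.ˌpro.bu.

primary 1, secondary 3, 5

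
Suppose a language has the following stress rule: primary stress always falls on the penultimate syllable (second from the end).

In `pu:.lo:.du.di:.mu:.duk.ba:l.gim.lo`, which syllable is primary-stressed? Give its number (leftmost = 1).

The word has 9 syllables; the penultimate syllable (second from the end) is syllable 8 (gim).
Primary stress: syllable 8 → pu:.lo:.du.di:.mu:.duk.ba:l.ˈgim.lo.

8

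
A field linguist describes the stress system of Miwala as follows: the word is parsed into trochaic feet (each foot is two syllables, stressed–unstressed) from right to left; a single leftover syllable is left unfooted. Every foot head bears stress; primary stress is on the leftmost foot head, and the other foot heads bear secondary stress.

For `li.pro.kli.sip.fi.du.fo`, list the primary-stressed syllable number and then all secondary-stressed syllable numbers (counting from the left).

Parse right to left into trochaic (ˈσσ) feet: li (ˈpro.kli) (ˈsip.fi) (ˈdu.fo). Syllable 1 is left unfooted.
Foot heads (stressed positions): 2, 4, 6.
End Rule Leftmost: primary stress on the leftmost head = syllable 2.
Secondary stress on 4, 6: li.ˈpro.kli.ˌsip.fi.ˌdu.fo.

primary 2, secondary 4, 6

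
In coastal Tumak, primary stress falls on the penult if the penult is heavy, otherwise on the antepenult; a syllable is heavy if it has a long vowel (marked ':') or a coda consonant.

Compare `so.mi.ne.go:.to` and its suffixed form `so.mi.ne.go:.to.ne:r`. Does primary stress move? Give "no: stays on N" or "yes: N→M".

no: stays on 4

Base `so.mi.ne.go:.to` (5 syllables):
  Weights: 3 ne L, 4 go: H, 5 to L.
  The penult (syllable 4, go:) is heavy, so it takes stress.
  → primary stress on syllable 4.
Suffixed `so.mi.ne.go:.to.ne:r` (6 syllables):
  Weights: 4 go: H, 5 to L, 6 ne:r H.
  The penult (syllable 5, to) is light, so stress falls on the antepenult (syllable 4, go:).
  → primary stress on syllable 4.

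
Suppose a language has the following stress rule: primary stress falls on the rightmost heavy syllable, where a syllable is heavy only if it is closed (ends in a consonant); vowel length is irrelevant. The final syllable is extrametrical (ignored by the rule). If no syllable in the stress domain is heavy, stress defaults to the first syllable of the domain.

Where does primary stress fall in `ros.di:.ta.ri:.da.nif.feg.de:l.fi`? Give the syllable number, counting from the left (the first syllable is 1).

The final syllable (9, fi) is extrametrical; the stress domain is syllables 1–8.
Weights: 1 ros H, 2 di: L, 3 ta L, 4 ri: L, 5 da L, 6 nif H, 7 feg H, 8 de:l H.
Heavy syllables in the domain: 1, 6, 7, 8. The rightmost is syllable 8 (de:l).
Primary stress: syllable 8 → ros.di:.ta.ri:.da.nif.feg.ˈde:l.fi.

8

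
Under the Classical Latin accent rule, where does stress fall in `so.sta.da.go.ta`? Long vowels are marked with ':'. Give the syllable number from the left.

3

Classical Latin: stress the penult if heavy (long vowel or closed), else the antepenult.
Weights: 3 da L, 4 go L, 5 ta L.
The penult (syllable 4, go) is light, so stress falls on the antepenult (syllable 3, da).
Stress on syllable 3: so.sta.ˈda.go.ta.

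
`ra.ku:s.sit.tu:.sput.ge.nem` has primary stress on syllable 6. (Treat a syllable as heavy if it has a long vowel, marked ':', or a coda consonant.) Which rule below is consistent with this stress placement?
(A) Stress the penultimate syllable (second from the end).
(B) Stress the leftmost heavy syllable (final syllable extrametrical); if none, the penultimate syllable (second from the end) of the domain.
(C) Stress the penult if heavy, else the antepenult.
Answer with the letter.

A

Rule A → syllable 6 ✓.
Rule B → syllable 2 (observed: 6).
Rule C → syllable 5 (observed: 6).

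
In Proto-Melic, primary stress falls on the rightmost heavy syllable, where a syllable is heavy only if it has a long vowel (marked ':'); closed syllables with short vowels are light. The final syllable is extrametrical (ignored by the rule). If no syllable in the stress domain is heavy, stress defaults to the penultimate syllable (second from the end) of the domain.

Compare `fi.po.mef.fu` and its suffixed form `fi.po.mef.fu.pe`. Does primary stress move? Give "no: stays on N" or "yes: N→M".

yes: 2→3

Base `fi.po.mef.fu` (4 syllables):
  The final syllable (4, fu) is extrametrical; the stress domain is syllables 1–3.
  Weights: 1 fi L, 2 po L, 3 mef L.
  No heavy syllable in the domain; default to the penultimate syllable (second from the end) of the domain = syllable 2.
  → primary stress on syllable 2.
Suffixed `fi.po.mef.fu.pe` (5 syllables):
  The final syllable (5, pe) is extrametrical; the stress domain is syllables 1–4.
  Weights: 1 fi L, 2 po L, 3 mef L, 4 fu L.
  No heavy syllable in the domain; default to the penultimate syllable (second from the end) of the domain = syllable 3.
  → primary stress on syllable 3.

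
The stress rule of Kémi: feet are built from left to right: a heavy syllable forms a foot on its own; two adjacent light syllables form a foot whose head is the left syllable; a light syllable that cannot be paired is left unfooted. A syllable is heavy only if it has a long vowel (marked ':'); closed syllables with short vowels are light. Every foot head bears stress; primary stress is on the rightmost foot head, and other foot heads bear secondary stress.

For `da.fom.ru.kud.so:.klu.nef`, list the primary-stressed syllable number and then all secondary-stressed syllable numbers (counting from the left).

Weights: 1 da L, 2 fom L, 3 ru L, 4 kud L, 5 so: H, 6 klu L, 7 nef L.
Parse left to right (heavy = foot alone; LL = one foot; stranded L unfooted): (ˈda.fom) (ˈru.kud) (ˈso:) (ˈklu.nef).
Foot heads: 1, 3, 5, 6.
Primary stress on the rightmost head = syllable 6.
Secondary stress on 1, 3, 5: ˌda.fom.ˌru.kud.ˌso:.ˈklu.nef.

primary 6, secondary 1, 3, 5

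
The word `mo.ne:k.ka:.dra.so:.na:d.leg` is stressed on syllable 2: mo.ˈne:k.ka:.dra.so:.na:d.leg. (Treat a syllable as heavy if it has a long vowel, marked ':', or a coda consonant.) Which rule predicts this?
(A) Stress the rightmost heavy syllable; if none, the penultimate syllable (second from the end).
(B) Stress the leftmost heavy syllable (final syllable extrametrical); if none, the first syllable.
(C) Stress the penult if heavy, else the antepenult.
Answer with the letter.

Rule A → syllable 7 (observed: 2).
Rule B → syllable 2 ✓.
Rule C → syllable 6 (observed: 2).

B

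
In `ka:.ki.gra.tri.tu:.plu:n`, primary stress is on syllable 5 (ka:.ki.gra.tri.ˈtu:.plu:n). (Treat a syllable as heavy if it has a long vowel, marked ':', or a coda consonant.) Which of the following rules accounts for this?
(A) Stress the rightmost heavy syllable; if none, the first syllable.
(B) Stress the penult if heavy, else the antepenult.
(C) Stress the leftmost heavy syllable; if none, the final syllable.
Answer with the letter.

Rule A → syllable 6 (observed: 5).
Rule B → syllable 5 ✓.
Rule C → syllable 1 (observed: 5).

B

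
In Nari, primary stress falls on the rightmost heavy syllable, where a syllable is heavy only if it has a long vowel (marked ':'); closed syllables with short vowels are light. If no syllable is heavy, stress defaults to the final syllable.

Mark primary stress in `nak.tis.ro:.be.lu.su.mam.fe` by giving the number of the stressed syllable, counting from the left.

3

Weights: 1 nak L, 2 tis L, 3 ro: H, 4 be L, 5 lu L, 6 su L, 7 mam L, 8 fe L.
Heavy syllables in the domain: 3. The rightmost is syllable 3 (ro:).
Primary stress: syllable 3 → nak.tis.ˈro:.be.lu.su.mam.fe.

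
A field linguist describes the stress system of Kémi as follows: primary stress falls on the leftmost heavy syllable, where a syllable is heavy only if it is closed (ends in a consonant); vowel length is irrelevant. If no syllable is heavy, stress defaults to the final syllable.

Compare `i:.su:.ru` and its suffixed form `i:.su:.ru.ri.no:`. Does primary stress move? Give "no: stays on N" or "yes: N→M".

Base `i:.su:.ru` (3 syllables):
  Weights: 1 i: L, 2 su: L, 3 ru L.
  No heavy syllable in the domain; default to the final syllable = syllable 3.
  → primary stress on syllable 3.
Suffixed `i:.su:.ru.ri.no:` (5 syllables):
  Weights: 1 i: L, 2 su: L, 3 ru L, 4 ri L, 5 no: L.
  No heavy syllable in the domain; default to the final syllable = syllable 5.
  → primary stress on syllable 5.

yes: 3→5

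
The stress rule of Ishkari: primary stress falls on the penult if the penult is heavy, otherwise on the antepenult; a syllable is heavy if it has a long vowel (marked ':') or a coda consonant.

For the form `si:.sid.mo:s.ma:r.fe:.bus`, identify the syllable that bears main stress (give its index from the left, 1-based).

5

Weights: 4 ma:r H, 5 fe: H, 6 bus H.
The penult (syllable 5, fe:) is heavy, so it takes stress.
Primary stress: syllable 5 → si:.sid.mo:s.ma:r.ˈfe:.bus.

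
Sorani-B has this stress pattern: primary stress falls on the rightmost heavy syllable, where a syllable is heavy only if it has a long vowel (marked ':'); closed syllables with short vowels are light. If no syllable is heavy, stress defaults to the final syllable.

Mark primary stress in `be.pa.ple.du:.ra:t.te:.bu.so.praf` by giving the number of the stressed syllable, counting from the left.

Weights: 1 be L, 2 pa L, 3 ple L, 4 du: H, 5 ra:t H, 6 te: H, 7 bu L, 8 so L, 9 praf L.
Heavy syllables in the domain: 4, 5, 6. The rightmost is syllable 6 (te:).
Primary stress: syllable 6 → be.pa.ple.du:.ra:t.ˈte:.bu.so.praf.

6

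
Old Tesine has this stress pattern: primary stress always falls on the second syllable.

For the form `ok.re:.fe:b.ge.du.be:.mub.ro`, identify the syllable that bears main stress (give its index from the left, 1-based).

2

The word has 8 syllables; the second syllable is syllable 2 (re:).
Primary stress: syllable 2 → ok.ˈre:.fe:b.ge.du.be:.mub.ro.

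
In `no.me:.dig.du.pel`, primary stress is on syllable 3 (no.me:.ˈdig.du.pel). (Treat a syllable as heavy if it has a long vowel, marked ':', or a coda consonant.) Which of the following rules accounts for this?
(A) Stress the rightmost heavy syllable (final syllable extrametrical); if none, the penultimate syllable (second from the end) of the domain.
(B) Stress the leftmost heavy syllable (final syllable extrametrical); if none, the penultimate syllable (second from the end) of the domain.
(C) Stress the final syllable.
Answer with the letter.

A

Rule A → syllable 3 ✓.
Rule B → syllable 2 (observed: 3).
Rule C → syllable 5 (observed: 3).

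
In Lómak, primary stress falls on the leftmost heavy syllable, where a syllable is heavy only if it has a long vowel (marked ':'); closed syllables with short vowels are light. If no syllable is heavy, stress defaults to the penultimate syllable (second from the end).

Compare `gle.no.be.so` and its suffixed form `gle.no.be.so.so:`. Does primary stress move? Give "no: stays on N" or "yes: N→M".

yes: 3→5

Base `gle.no.be.so` (4 syllables):
  Weights: 1 gle L, 2 no L, 3 be L, 4 so L.
  No heavy syllable in the domain; default to the penultimate syllable (second from the end) = syllable 3.
  → primary stress on syllable 3.
Suffixed `gle.no.be.so.so:` (5 syllables):
  Weights: 1 gle L, 2 no L, 3 be L, 4 so L, 5 so: H.
  Heavy syllables in the domain: 5. The leftmost is syllable 5 (so:).
  → primary stress on syllable 5.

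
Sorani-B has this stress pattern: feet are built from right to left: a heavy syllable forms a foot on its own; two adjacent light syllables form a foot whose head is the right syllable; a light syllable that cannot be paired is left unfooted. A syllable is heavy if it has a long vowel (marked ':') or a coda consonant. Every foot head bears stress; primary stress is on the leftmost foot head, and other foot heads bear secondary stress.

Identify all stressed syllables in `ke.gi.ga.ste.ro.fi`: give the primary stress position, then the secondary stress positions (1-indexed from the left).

Weights: 1 ke L, 2 gi L, 3 ga L, 4 ste L, 5 ro L, 6 fi L.
Parse right to left (heavy = foot alone; LL = one foot; stranded L unfooted): (ke.ˈgi) (ga.ˈste) (ro.ˈfi).
Foot heads: 2, 4, 6.
Primary stress on the leftmost head = syllable 2.
Secondary stress on 4, 6: ke.ˈgi.ga.ˌste.ro.ˌfi.

primary 2, secondary 4, 6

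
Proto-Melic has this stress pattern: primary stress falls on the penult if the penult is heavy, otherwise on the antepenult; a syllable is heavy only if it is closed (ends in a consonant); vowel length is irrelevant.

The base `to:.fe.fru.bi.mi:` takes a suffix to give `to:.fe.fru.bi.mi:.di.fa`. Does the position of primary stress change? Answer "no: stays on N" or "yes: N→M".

yes: 3→5

Base `to:.fe.fru.bi.mi:` (5 syllables):
  Weights: 3 fru L, 4 bi L, 5 mi: L.
  The penult (syllable 4, bi) is light, so stress falls on the antepenult (syllable 3, fru).
  → primary stress on syllable 3.
Suffixed `to:.fe.fru.bi.mi:.di.fa` (7 syllables):
  Weights: 5 mi: L, 6 di L, 7 fa L.
  The penult (syllable 6, di) is light, so stress falls on the antepenult (syllable 5, mi:).
  → primary stress on syllable 5.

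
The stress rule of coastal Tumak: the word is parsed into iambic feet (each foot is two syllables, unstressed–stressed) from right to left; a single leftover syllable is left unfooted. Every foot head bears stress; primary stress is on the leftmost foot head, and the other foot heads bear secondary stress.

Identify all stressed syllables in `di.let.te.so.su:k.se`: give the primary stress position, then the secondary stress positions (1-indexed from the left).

Parse right to left into iambic (σˈσ) feet: (di.ˈlet) (te.ˈso) (su:k.ˈse).
Foot heads (stressed positions): 2, 4, 6.
End Rule Leftmost: primary stress on the leftmost head = syllable 2.
Secondary stress on 4, 6: di.ˈlet.te.ˌso.su:k.ˌse.

primary 2, secondary 4, 6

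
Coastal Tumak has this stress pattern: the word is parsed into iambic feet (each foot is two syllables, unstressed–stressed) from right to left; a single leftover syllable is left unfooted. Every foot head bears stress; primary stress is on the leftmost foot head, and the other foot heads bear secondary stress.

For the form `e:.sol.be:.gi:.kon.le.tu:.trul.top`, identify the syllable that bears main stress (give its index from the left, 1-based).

3

Parse right to left into iambic (σˈσ) feet: e: (sol.ˈbe:) (gi:.ˈkon) (le.ˈtu:) (trul.ˈtop). Syllable 1 is left unfooted.
Foot heads (stressed positions): 3, 5, 7, 9.
End Rule Leftmost: primary stress on the leftmost head = syllable 3.
Primary stress: syllable 3 → e:.sol.ˈbe:.gi:.kon.le.tu:.trul.top.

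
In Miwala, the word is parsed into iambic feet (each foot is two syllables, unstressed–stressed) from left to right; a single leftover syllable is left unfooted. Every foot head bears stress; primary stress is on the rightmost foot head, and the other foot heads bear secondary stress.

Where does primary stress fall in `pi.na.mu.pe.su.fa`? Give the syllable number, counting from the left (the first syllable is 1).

Parse left to right into iambic (σˈσ) feet: (pi.ˈna) (mu.ˈpe) (su.ˈfa).
Foot heads (stressed positions): 2, 4, 6.
End Rule Rightmost: primary stress on the rightmost head = syllable 6.
Primary stress: syllable 6 → pi.na.mu.pe.su.ˈfa.

6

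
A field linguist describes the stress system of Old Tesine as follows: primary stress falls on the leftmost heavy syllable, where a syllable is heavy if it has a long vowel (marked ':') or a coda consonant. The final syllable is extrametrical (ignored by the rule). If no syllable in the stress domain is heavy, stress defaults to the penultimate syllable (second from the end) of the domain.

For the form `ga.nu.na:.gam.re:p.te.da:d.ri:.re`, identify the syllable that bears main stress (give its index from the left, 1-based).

The final syllable (9, re) is extrametrical; the stress domain is syllables 1–8.
Weights: 1 ga L, 2 nu L, 3 na: H, 4 gam H, 5 re:p H, 6 te L, 7 da:d H, 8 ri: H.
Heavy syllables in the domain: 3, 4, 5, 7, 8. The leftmost is syllable 3 (na:).
Primary stress: syllable 3 → ga.nu.ˈna:.gam.re:p.te.da:d.ri:.re.

3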